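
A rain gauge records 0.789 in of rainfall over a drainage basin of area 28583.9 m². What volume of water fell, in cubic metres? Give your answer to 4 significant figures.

Depth: 0.789 in × 25.4 = 20.0406 mm.
1 mm over 1 m² is 1 L, so volume = 20.0406 × 28583.9 = 572838.51 L = 572.8 m³.

572.8 cubic metres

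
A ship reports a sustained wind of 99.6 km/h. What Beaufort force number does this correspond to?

99.6 km/h = 27.7 m/s, which is Beaufort 10 (storm, 24.5–28.4 m/s).

Beaufort force 10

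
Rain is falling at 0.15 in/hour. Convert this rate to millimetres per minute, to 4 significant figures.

0.06350 mm/minute

0.15 in/hour × 25.4 mm/in × 0.0166667 hour/minute = 0.06350 mm/minute.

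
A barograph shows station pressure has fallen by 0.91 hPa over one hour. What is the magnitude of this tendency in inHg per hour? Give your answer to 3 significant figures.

0.0269 inHg per hour

0.91 hPa / 1 h × 0.02953 inHg/hPa = 0.0269 inHg/h.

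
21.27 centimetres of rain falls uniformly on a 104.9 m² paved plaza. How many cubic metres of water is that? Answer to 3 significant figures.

22.3 cubic metres

Depth: 21.27 cm × 10 = 212.7 mm.
1 mm over 1 m² is 1 L, so volume = 212.7 × 104.9 = 22312.23 L = 22.3 m³.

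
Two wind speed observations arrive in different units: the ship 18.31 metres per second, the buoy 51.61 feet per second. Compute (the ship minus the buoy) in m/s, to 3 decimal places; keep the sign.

the buoy: 51.61 ft/s = 15.73073 m/s.
Difference: 18.31000 − 15.73073 = 2.579 m/s.

2.579 m/s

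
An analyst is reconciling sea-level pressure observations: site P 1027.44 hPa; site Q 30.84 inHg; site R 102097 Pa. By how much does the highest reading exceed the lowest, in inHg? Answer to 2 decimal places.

site P: 1027.44 hPa = 30.3403 inHg.
site R: 102097 Pa = 30.1492 inHg.
Spread: 30.8400 − 30.1492 = 0.69 inHg.

0.69 inHg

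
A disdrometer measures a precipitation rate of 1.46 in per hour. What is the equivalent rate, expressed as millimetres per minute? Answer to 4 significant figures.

0.6181 mm/minute

1.46 in/hour × 25.4 mm/in × 0.0166667 hour/minute = 0.6181 mm/minute.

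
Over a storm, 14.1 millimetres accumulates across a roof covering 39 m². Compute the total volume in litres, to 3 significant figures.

1 mm over 1 m² is 1 L, so volume = 14.1 × 39 = 549.9 L ≈ 550 L.

550 litres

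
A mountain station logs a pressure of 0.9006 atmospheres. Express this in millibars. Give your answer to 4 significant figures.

1 atm = 1013.25 mb, so 0.9006 × 1013.25 = 912.5 mb.

912.5 mb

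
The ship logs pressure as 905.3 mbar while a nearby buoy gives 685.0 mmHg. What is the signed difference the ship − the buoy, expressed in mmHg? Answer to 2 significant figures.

-6.0 mmHg

the ship: 905.3 mb = 679.031 mmHg.
Difference: 679.031 − 685.000 = -6.0 mmHg.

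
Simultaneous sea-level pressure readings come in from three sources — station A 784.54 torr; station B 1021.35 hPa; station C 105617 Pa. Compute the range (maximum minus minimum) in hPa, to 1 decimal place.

34.8 hPa

station A: 784.54 mmHg = 1045.967 hPa.
station C: 105617 Pa = 1056.170 hPa.
Spread: 1056.170 − 1021.350 = 34.8 hPa.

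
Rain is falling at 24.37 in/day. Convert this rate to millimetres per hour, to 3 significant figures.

24.37 in/day × 25.4 mm/in × 0.0416667 day/hour = 25.8 mm/hour.

25.8 mm/hour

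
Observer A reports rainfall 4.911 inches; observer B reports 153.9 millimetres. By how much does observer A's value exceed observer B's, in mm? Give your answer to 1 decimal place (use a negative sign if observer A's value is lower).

observer A: 4.911 in = 124.739 mm.
Difference: 124.739 − 153.900 = -29.2 mm.

-29.2 mm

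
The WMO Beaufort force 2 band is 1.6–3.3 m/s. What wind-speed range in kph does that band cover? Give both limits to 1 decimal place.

5.8 to 11.9 km/h

1.6–3.3 m/s × 3.6 = 5.8–11.9 km/h.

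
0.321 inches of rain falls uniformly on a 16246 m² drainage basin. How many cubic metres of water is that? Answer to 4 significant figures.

Depth: 0.321 in × 25.4 = 8.1534 mm.
1 mm over 1 m² is 1 L, so volume = 8.1534 × 16246 = 132460.14 L = 132.5 m³.

132.5 cubic metres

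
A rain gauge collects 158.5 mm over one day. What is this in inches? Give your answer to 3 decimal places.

1 mm = 0.0393701 in, so 158.5 × 0.0393701 = 6.240 in.

6.240 in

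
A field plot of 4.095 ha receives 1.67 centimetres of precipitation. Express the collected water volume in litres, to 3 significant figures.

684000 litres

Depth: 1.67 cm × 10 = 16.7 mm.
Area: 4.095 ha = 40950 m².
1 mm over 1 m² is 1 L, so volume = 16.7 × 40950 = 683865 L ≈ 684000 L.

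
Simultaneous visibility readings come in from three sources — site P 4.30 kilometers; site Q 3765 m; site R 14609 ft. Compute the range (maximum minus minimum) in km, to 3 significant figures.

0.688 km

site Q: 3765 m = 3.76500 km.
site R: 14609 ft = 4.45282 km.
Spread: 4.45282 − 3.76500 = 0.688 km.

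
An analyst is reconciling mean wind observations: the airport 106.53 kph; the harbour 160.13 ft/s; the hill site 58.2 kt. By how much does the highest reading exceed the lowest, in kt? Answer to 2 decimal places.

37.35 kt

the airport: 106.53 km/h = 57.5216 kt.
the harbour: 160.13 ft/s = 94.8744 kt.
Spread: 94.8744 − 57.5216 = 37.35 kt.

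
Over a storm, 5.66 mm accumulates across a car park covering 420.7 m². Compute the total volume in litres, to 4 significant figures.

1 mm over 1 m² is 1 L, so volume = 5.66 × 420.7 = 2381.162 L ≈ 2381 L.

2381 litres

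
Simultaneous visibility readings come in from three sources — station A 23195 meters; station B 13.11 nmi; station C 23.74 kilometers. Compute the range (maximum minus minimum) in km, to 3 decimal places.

1.085 km

station A: 23195 m = 23.19500 km.
station B: 13.11 nmi = 24.27972 km.
Spread: 24.27972 − 23.19500 = 1.085 km.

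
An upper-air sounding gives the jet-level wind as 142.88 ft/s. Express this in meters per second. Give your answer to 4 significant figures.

43.55 m/s

1 ft/s = 0.3048 m/s, so 142.88 × 0.3048 = 43.55 m/s.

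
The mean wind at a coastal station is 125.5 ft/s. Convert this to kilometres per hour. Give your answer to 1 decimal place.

1 ft/s = 1.09728 km/h, so 125.5 × 1.09728 = 137.7 km/h.

137.7 km/h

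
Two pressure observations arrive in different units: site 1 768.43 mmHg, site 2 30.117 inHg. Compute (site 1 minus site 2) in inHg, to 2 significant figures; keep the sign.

0.14 inHg

site 1: 768.43 mmHg = 30.2531 inHg.
Difference: 30.2531 − 30.1170 = 0.14 inHg.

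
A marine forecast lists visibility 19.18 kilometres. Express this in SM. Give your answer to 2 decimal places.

11.92 SM

1 km = 0.621371 SM, so 19.18 × 0.621371 = 11.92 SM.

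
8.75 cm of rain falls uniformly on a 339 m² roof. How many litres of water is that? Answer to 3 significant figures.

29700 litres

Depth: 8.75 cm × 10 = 87.5 mm.
1 mm over 1 m² is 1 L, so volume = 87.5 × 339 = 29662.5 L ≈ 29700 L.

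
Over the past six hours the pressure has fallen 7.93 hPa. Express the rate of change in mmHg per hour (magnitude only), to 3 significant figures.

0.991 mmHg per hour

7.93 hPa / 6 h × 0.750062 mmHg/hPa = 0.991 mmHg/h.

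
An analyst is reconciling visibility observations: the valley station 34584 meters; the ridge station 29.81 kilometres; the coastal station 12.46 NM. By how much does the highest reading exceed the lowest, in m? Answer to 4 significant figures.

the ridge station: 29.81 km = 29810.00 m.
the coastal station: 12.46 nmi = 23075.92 m.
Spread: 34584.00 − 23075.92 = 11510 m.

11510 m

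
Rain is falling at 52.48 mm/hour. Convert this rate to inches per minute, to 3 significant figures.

52.48 mm/hour × 0.0393701 in/mm × 0.0166667 hour/minute = 0.0344 in/minute.

0.0344 in/minute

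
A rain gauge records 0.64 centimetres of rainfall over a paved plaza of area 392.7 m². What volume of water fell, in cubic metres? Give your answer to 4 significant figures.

Depth: 0.64 cm × 10 = 6.4 mm.
1 mm over 1 m² is 1 L, so volume = 6.4 × 392.7 = 2513.28 L = 2.513 m³.

2.513 cubic metres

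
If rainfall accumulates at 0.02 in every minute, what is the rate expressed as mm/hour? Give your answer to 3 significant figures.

30.5 mm/hour

0.02 in/minute × 25.4 mm/in × 60 minute/hour = 30.5 mm/hour.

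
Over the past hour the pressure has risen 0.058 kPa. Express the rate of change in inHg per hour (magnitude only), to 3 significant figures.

0.0171 inHg per hour

0.058 kPa / 1 h × 0.2953 inHg/kPa = 0.0171 inHg/h.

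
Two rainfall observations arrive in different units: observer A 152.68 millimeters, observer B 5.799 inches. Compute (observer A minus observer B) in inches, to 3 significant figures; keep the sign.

0.212 in

observer A: 152.68 mm = 6.01102 in.
Difference: 6.01102 − 5.79900 = 0.212 in.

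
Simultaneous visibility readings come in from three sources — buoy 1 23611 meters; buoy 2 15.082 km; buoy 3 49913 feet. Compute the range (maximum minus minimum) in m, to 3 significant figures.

8530 m

buoy 2: 15.082 km = 15082.00 m.
buoy 3: 49913 ft = 15213.48 m.
Spread: 23611.00 − 15082.00 = 8530 m.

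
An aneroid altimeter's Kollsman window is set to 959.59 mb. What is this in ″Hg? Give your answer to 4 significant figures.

1 mb = 0.02953 inHg, so 959.59 × 0.02953 = 28.34 inHg.

28.34 inHg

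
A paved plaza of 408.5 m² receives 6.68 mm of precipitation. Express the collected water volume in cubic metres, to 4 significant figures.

2.729 cubic metres

1 mm over 1 m² is 1 L, so volume = 6.68 × 408.5 = 2728.78 L = 2.729 m³.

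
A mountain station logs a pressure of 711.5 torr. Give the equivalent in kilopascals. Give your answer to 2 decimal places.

1 mmHg = 0.133322 kPa, so 711.5 × 0.133322 = 94.86 kPa.

94.86 kPa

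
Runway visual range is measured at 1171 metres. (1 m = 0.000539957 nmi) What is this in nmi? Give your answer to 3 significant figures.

0.632 nmi

1 m = 0.000539957 nmi, so 1171 × 0.000539957 = 0.632 nmi.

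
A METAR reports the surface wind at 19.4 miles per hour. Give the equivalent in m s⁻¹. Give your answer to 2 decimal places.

1 mph = 0.44704 m/s, so 19.4 × 0.44704 = 8.67 m/s.

8.67 m/s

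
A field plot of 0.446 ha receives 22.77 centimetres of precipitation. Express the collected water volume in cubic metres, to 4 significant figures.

Depth: 22.77 cm × 10 = 227.7 mm.
Area: 0.446 ha = 4460 m².
1 mm over 1 m² is 1 L, so volume = 227.7 × 4460 = 1015542 L = 1016 m³.

1016 cubic metres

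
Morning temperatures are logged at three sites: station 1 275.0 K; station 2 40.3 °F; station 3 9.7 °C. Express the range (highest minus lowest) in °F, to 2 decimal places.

14.13 °F

station 1: 275.0 K = 1.850 °C.
station 2: 40.3 °F = 4.611 °C.
Spread: 9.700 − 1.850 = 7.850 °C = 14.13 °F.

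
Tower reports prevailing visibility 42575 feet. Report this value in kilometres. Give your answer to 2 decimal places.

1 ft = 0.0003048 km, so 42575 × 0.0003048 = 12.98 km.

12.98 km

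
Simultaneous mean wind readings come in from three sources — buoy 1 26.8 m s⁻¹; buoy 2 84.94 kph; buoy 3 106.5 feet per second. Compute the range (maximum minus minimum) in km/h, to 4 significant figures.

buoy 1: 26.8 m/s = 96.4800 km/h.
buoy 3: 106.5 ft/s = 116.8603 km/h.
Spread: 116.8603 − 84.9400 = 31.92 km/h.

31.92 km/h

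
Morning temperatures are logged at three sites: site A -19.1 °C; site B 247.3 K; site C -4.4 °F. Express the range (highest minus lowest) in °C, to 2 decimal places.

site B: 247.3 K = -25.850 °C.
site C: -4.4 °F = -20.222 °C.
Spread: (-19.100) − (-25.850) = 6.750 °C.

6.75 °C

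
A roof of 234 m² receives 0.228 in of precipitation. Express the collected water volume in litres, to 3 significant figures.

1360 litres

Depth: 0.228 in × 25.4 = 5.7912 mm.
1 mm over 1 m² is 1 L, so volume = 5.7912 × 234 = 1355.1408 L ≈ 1360 L.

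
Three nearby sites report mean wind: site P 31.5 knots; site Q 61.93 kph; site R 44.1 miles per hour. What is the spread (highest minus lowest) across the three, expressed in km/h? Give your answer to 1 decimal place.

site P: 31.5 kt = 58.338 km/h.
site R: 44.1 mph = 70.972 km/h.
Spread: 70.972 − 58.338 = 12.6 km/h.

12.6 km/h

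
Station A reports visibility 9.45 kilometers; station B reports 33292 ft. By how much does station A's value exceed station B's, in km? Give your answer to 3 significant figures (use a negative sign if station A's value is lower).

-0.697 km

station B: 33292 ft = 10.14740 km.
Difference: 9.45000 − 10.14740 = -0.697 km.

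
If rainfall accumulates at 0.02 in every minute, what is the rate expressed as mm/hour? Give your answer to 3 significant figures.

0.02 in/minute × 25.4 mm/in × 60 minute/hour = 30.5 mm/hour.

30.5 mm/hour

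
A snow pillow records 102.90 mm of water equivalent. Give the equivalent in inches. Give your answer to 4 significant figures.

4.051 in

1 mm = 0.0393701 in, so 102.90 × 0.0393701 = 4.051 in.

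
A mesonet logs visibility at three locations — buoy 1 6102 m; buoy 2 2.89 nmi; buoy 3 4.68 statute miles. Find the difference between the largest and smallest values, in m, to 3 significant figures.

buoy 2: 2.89 nmi = 5352.28 m.
buoy 3: 4.68 SM = 7531.73 m.
Spread: 7531.73 − 5352.28 = 2180 m.

2180 m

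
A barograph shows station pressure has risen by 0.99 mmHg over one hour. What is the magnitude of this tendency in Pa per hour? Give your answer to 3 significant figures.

0.99 mmHg / 1 h × 133.322 Pa/mmHg = 132 Pa/h.

132 Pa per hour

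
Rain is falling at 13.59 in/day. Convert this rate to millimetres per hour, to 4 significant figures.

13.59 in/day × 25.4 mm/in × 0.0416667 day/hour = 14.38 mm/hour.

14.38 mm/hour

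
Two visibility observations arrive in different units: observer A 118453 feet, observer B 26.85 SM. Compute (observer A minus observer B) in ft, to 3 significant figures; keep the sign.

observer B: 26.85 SM = 141768.00 ft.
Difference: 118453.00 − 141768.00 = -23300 ft.

-23300 ft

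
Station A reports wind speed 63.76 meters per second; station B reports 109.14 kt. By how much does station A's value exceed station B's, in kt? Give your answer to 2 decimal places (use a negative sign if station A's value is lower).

station A: 63.76 m/s = 123.9395 kt.
Difference: 123.9395 − 109.1400 = 14.80 kt.

14.80 kt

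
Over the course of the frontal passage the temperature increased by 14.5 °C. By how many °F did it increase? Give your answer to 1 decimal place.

Converting a difference, only the 9/5 scale factor applies: Δ°F = 14.5 × 1.8 = 26.1 °F.

26.1 °F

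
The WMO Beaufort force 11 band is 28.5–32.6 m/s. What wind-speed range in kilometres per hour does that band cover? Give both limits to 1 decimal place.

28.5–32.6 m/s × 3.6 = 102.6–117.4 km/h.

102.6 to 117.4 km/h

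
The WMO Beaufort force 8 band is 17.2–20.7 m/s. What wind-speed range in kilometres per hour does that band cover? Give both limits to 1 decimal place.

61.9 to 74.5 km/h

17.2–20.7 m/s × 3.6 = 61.9–74.5 km/h.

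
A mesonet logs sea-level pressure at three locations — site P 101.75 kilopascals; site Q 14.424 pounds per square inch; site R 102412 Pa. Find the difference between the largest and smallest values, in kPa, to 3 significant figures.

2.96 kPa

site Q: 14.424 psi = 99.4500 kPa.
site R: 102412 Pa = 102.4120 kPa.
Spread: 102.4120 − 99.4500 = 2.96 kPa.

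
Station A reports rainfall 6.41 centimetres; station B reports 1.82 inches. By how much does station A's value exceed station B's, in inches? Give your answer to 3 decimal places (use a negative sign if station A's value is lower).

station A: 6.41 cm = 2.52362 in.
Difference: 2.52362 − 1.82000 = 0.704 in.

0.704 in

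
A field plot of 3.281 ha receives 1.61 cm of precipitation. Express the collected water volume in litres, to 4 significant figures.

528200 litres

Depth: 1.61 cm × 10 = 16.1 mm.
Area: 3.281 ha = 32810 m².
1 mm over 1 m² is 1 L, so volume = 16.1 × 32810 = 528241 L ≈ 528200 L.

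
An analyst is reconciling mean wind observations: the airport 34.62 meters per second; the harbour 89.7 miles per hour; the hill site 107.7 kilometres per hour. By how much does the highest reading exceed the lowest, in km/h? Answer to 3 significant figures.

the airport: 34.62 m/s = 124.632 km/h.
the harbour: 89.7 mph = 144.358 km/h.
Spread: 144.358 − 107.700 = 36.7 km/h.

36.7 km/h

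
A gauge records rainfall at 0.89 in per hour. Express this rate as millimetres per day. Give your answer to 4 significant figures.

0.89 in/hour × 25.4 mm/in × 24 hour/day = 542.5 mm/day.

542.5 mm/day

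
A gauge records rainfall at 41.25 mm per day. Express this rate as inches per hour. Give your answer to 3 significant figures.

41.25 mm/day × 0.0393701 in/mm × 0.0416667 day/hour = 0.0677 in/hour.

0.0677 in/hour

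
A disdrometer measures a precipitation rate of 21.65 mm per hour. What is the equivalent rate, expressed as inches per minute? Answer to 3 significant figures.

0.0142 in/minute

21.65 mm/hour × 0.0393701 in/mm × 0.0166667 hour/minute = 0.0142 in/minute.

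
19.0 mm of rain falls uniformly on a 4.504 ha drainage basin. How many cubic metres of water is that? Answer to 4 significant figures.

Area: 4.504 ha = 45040 m².
1 mm over 1 m² is 1 L, so volume = 19 × 45040 = 855760 L = 855.8 m³.

855.8 cubic metres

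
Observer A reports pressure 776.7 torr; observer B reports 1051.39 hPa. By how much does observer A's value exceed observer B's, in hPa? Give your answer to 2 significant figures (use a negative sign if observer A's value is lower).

-16 hPa

observer A: 776.7 mmHg = 1035.51 hPa.
Difference: 1035.51 − 1051.39 = -16 hPa.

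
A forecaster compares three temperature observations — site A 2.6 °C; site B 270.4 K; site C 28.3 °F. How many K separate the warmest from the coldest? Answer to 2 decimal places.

5.35 K

site B: 270.4 K = -2.750 °C.
site C: 28.3 °F = -2.056 °C.
Spread: 2.600 − (-2.750) = 5.350 °C.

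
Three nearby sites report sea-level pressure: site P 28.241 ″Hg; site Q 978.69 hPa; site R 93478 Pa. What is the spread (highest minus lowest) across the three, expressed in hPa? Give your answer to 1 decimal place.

site P: 28.241 inHg = 956.350 hPa.
site R: 93478 Pa = 934.780 hPa.
Spread: 978.690 − 934.780 = 43.9 hPa.

43.9 hPa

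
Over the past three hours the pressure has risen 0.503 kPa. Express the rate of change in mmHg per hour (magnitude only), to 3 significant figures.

0.503 kPa / 3 h × 7.50062 mmHg/kPa = 1.26 mmHg/h.

1.26 mmHg per hour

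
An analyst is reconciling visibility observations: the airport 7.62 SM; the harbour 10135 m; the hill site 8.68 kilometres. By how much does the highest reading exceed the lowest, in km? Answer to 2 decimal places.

the airport: 7.62 SM = 12.2632 km.
the harbour: 10135 m = 10.1350 km.
Spread: 12.2632 − 8.6800 = 3.58 km.

3.58 km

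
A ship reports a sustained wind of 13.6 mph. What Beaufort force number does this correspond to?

13.6 mph = 6.1 m/s, which is Beaufort 4 (moderate breeze, 5.5–7.9 m/s).

Beaufort force 4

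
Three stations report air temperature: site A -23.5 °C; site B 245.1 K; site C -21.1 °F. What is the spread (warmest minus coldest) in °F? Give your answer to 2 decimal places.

10.80 °F

site B: 245.1 K = -28.050 °C.
site C: -21.1 °F = -29.500 °C.
Spread: (-23.500) − (-29.500) = 6.000 °C = 10.80 °F.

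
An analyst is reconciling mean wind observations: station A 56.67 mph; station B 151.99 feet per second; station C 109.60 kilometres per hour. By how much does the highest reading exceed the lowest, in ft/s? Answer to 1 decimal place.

station A: 56.67 mph = 83.116 ft/s.
station C: 109.60 km/h = 99.883 ft/s.
Spread: 151.990 − 83.116 = 68.9 ft/s.

68.9 ft/s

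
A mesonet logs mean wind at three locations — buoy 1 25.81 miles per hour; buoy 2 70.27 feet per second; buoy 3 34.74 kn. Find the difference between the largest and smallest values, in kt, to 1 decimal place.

19.2 kt

buoy 1: 25.81 mph = 22.428 kt.
buoy 2: 70.27 ft/s = 41.634 kt.
Spread: 41.634 − 22.428 = 19.2 kt.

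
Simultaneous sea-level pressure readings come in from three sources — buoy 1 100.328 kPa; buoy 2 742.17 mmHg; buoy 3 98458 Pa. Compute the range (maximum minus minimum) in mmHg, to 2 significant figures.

buoy 1: 100.328 kPa = 752.52 mmHg.
buoy 3: 98458 Pa = 738.50 mmHg.
Spread: 752.52 − 738.50 = 14 mmHg.

14 mmHg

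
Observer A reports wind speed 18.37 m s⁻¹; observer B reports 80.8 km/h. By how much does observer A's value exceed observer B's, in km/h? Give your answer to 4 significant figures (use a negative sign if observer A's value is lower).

-14.67 km/h

observer A: 18.37 m/s = 66.1320 km/h.
Difference: 66.1320 − 80.8000 = -14.67 km/h.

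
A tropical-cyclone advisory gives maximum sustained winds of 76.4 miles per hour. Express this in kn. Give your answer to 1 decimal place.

1 mph = 0.868976 kt, so 76.4 × 0.868976 = 66.4 kt.

66.4 kt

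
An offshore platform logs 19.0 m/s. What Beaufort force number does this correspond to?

Beaufort force 8

19.0 m/s lies in the Beaufort 8 band (gale, 17.2–20.7 m/s).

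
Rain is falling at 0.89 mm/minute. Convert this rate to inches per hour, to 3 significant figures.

0.89 mm/minute × 0.0393701 in/mm × 60 minute/hour = 2.10 in/hour.

2.10 in/hour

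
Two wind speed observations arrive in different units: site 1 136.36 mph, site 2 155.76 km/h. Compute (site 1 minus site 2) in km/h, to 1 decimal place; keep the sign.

63.7 km/h

site 1: 136.36 mph = 219.450 km/h.
Difference: 219.450 − 155.760 = 63.7 km/h.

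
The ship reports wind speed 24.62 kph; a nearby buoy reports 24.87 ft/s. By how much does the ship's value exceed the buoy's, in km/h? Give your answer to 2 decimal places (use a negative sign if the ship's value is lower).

the buoy: 24.87 ft/s = 27.2894 km/h.
Difference: 24.6200 − 27.2894 = -2.67 km/h.

-2.67 km/h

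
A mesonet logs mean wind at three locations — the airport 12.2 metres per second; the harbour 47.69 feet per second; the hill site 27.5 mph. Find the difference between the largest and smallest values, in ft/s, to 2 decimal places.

7.66 ft/s

the airport: 12.2 m/s = 40.0262 ft/s.
the hill site: 27.5 mph = 40.3333 ft/s.
Spread: 47.6900 − 40.0262 = 7.66 ft/s.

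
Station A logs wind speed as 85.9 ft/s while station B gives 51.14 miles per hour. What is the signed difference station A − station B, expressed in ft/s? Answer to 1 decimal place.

station B: 51.14 mph = 75.005 ft/s.
Difference: 85.900 − 75.005 = 10.9 ft/s.

10.9 ft/s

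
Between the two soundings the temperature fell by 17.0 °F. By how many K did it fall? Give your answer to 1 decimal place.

Converting a difference, only the 9/5 scale factor applies: ΔK = 17.0 × 0.5556 = 9.4 K.

9.4 K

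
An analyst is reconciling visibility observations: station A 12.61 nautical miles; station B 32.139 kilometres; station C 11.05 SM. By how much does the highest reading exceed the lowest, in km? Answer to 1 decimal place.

station A: 12.61 nmi = 23.354 km.
station C: 11.05 SM = 17.783 km.
Spread: 32.139 − 17.783 = 14.4 km.

14.4 km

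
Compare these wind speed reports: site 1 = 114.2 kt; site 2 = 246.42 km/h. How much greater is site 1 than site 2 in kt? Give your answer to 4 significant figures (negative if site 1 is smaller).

site 2: 246.42 km/h = 133.0562 kt.
Difference: 114.2000 − 133.0562 = -18.86 kt.

-18.86 kt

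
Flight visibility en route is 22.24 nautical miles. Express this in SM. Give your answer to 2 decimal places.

1 nmi = 1.15078 SM, so 22.24 × 1.15078 = 25.59 SM.

25.59 SM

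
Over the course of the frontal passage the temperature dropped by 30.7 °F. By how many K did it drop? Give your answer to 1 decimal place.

17.1 K

A change of 1 °C equals a change of 1.8 °F: ΔK = 30.7 × 0.5556 = 17.1 K.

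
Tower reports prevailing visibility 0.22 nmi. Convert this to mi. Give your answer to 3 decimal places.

1 nmi = 1.15078 SM, so 0.22 × 1.15078 = 0.253 SM.

0.253 SM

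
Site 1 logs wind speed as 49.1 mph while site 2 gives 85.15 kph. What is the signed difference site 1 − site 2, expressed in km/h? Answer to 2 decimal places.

site 1: 49.1 mph = 79.0188 km/h.
Difference: 79.0188 − 85.1500 = -6.13 km/h.

-6.13 km/h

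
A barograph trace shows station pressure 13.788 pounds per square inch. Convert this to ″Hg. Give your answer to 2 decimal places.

28.07 inHg

1 psi = 2.03602 inHg, so 13.788 × 2.03602 = 28.07 inHg.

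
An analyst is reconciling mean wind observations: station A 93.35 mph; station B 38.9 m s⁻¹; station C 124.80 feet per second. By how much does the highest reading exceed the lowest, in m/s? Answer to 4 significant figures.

3.692 m/s

station A: 93.35 mph = 41.73118 m/s.
station C: 124.80 ft/s = 38.03904 m/s.
Spread: 41.73118 − 38.03904 = 3.692 m/s.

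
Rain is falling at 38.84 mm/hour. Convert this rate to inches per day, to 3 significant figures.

36.7 in/day

38.84 mm/hour × 0.0393701 in/mm × 24 hour/day = 36.7 in/day.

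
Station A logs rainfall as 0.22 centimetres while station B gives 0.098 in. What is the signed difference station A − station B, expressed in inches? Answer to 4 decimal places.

station A: 0.22 cm = 0.086614 in.
Difference: 0.086614 − 0.098000 = -0.0114 in.

-0.0114 in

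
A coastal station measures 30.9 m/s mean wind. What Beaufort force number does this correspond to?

30.9 m/s lies in the Beaufort 11 band (violent storm, 28.5–32.6 m/s).

Beaufort force 11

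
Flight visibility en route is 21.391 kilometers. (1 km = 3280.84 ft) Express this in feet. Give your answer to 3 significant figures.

1 km = 3280.84 ft, so 21.391 × 3280.84 = 70200 ft.

70200 ft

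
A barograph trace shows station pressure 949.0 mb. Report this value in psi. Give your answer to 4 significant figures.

13.76 psi

1 mb = 0.0145038 psi, so 949.0 × 0.0145038 = 13.76 psi.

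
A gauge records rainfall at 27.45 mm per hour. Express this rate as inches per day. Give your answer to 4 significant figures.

27.45 mm/hour × 0.0393701 in/mm × 24 hour/day = 25.94 in/day.

25.94 in/day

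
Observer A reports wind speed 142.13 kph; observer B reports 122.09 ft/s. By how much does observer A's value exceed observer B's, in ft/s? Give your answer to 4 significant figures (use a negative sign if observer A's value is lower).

observer A: 142.13 km/h = 129.52938 ft/s.
Difference: 129.52938 − 122.09000 = 7.439 ft/s.

7.439 ft/s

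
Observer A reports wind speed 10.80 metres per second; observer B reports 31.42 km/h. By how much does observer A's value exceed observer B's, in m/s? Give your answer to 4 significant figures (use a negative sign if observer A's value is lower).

observer B: 31.42 km/h = 8.72778 m/s.
Difference: 10.80000 − 8.72778 = 2.072 m/s.

2.072 m/s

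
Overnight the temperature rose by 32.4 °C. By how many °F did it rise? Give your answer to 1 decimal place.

58.3 °F

A change of 1 °C equals a change of 1.8 °F: Δ°F = 32.4 × 1.8 = 58.3 °F.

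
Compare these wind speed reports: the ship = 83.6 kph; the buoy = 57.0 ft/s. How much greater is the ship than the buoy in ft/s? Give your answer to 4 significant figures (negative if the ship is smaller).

19.19 ft/s

the ship: 83.6 km/h = 76.1884 ft/s.
Difference: 76.1884 − 57.0000 = 19.19 ft/s.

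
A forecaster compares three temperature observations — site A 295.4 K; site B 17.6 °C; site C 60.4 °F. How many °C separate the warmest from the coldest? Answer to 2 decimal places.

site A: 295.4 K = 22.250 °C.
site C: 60.4 °F = 15.778 °C.
Spread: 22.250 − 15.778 = 6.472 °C.

6.47 °C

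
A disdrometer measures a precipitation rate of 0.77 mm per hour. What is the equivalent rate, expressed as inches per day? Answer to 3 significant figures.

0.77 mm/hour × 0.0393701 in/mm × 24 hour/day = 0.728 in/day.

0.728 in/day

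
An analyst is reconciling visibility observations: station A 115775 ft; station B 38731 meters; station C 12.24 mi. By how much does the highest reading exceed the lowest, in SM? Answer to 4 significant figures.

11.83 SM

station A: 115775 ft = 21.9271 SM.
station B: 38731 m = 24.0663 SM.
Spread: 24.0663 − 12.2400 = 11.83 SM.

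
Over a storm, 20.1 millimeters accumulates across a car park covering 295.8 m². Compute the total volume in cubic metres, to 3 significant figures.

1 mm over 1 m² is 1 L, so volume = 20.1 × 295.8 = 5945.58 L = 5.95 m³.

5.95 cubic metres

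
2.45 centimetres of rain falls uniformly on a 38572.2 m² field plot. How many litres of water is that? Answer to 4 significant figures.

945000 litres

Depth: 2.45 cm × 10 = 24.5 mm.
1 mm over 1 m² is 1 L, so volume = 24.5 × 38572.2 = 945018.9 L ≈ 945000 L.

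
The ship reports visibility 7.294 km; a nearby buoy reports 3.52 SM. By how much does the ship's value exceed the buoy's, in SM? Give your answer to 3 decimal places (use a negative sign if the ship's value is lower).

the ship: 7.294 km = 4.53228 SM.
Difference: 4.53228 − 3.52000 = 1.012 SM.

1.012 SM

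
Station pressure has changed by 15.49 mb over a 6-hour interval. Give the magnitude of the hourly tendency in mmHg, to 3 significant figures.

1.94 mmHg per hour

15.49 mb / 6 h × 0.750062 mmHg/mb = 1.94 mmHg/h.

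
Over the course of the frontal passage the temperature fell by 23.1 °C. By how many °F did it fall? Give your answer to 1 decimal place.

A change of 1 °C equals a change of 1.8 °F: Δ°F = 23.1 × 1.8 = 41.6 °F.

41.6 °F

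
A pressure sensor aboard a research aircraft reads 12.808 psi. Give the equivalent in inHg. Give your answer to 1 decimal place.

1 psi = 2.03602 inHg, so 12.808 × 2.03602 = 26.1 inHg.

26.1 inHg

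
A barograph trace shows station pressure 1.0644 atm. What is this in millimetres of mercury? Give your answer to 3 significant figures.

809 mmHg

1 atm = 760 mmHg, so 1.0644 × 760 = 809 mmHg.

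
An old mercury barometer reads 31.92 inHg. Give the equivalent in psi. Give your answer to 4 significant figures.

15.68 psi

1 inHg = 0.491154 psi, so 31.92 × 0.491154 = 15.68 psi.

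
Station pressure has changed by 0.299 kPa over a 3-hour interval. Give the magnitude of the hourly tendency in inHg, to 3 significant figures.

0.0294 inHg per hour

0.299 kPa / 3 h × 0.2953 inHg/kPa = 0.0294 inHg/h.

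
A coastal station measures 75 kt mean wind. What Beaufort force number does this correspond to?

75 kt lies in the Beaufort 12 band (hurricane force, ≥64 kt).

Beaufort force 12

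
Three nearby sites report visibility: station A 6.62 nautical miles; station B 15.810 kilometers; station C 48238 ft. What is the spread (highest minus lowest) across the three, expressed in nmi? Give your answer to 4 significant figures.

station B: 15.810 km = 8.53672 nmi.
station C: 48238 ft = 7.93895 nmi.
Spread: 8.53672 − 6.62000 = 1.917 nmi.

1.917 nmi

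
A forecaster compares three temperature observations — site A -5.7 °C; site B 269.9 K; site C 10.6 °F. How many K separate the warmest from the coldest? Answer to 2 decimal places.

site B: 269.9 K = -3.250 °C.
site C: 10.6 °F = -11.889 °C.
Spread: (-3.250) − (-11.889) = 8.639 °C.

8.64 K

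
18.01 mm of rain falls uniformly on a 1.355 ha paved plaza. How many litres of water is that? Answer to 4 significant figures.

244000 litres

Area: 1.355 ha = 13550 m².
1 mm over 1 m² is 1 L, so volume = 18.01 × 13550 = 244035.5 L ≈ 244000 L.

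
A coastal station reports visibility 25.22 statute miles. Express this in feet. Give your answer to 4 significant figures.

133200 ft

1 SM = 5280 ft, so 25.22 × 5280 = 133200 ft.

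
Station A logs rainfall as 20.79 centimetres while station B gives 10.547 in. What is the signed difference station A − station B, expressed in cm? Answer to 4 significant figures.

station B: 10.547 in = 26.78938 cm.
Difference: 20.79000 − 26.78938 = -5.999 cm.

-5.999 cm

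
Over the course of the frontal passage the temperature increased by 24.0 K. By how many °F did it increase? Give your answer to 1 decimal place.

For a temperature change the 32° offset cancels: Δ°F = 24.0 × 1.8 = 43.2 °F.

43.2 °F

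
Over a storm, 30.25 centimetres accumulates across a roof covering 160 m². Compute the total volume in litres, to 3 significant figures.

Depth: 30.25 cm × 10 = 302.5 mm.
1 mm over 1 m² is 1 L, so volume = 302.5 × 160 = 48400 L.

48400 litres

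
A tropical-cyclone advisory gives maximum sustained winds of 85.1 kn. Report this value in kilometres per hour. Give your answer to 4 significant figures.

157.6 km/h

1 kt = 1.852 km/h, so 85.1 × 1.852 = 157.6 km/h.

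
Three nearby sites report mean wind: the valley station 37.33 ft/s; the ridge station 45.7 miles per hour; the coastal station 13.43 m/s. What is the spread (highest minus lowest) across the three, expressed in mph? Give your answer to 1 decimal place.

20.2 mph

the valley station: 37.33 ft/s = 25.452 mph.
the coastal station: 13.43 m/s = 30.042 mph.
Spread: 45.700 − 25.452 = 20.2 mph.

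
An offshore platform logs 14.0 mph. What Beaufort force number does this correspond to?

14.0 mph = 6.3 m/s, which is Beaufort 4 (moderate breeze, 5.5–7.9 m/s).

Beaufort force 4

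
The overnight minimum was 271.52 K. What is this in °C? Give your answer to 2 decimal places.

-1.63 °C

°C = 271.52 − 273.15 = -1.63 °C.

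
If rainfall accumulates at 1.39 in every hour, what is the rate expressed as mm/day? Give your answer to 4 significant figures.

847.3 mm/day

1.39 in/hour × 25.4 mm/in × 24 hour/day = 847.3 mm/day.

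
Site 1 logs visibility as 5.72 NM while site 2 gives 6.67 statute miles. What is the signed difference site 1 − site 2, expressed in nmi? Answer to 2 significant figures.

-0.076 nmi

site 2: 6.67 SM = 5.79607 nmi.
Difference: 5.72000 − 5.79607 = -0.076 nmi.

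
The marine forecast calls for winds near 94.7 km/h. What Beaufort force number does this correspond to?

Beaufort force 10

94.7 km/h = 26.3 m/s, which is Beaufort 10 (storm, 24.5–28.4 m/s).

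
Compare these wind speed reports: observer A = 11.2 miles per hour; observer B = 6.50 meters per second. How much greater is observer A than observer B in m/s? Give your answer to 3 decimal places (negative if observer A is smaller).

-1.493 m/s

observer A: 11.2 mph = 5.00685 m/s.
Difference: 5.00685 − 6.50000 = -1.493 m/s.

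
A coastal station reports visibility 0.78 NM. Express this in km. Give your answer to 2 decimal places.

1.44 km

1 nmi = 1.852 km, so 0.78 × 1.852 = 1.44 km.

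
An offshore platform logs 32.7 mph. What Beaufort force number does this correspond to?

32.7 mph = 14.6 m/s, which is Beaufort 7 (near gale, 13.9–17.1 m/s).

Beaufort force 7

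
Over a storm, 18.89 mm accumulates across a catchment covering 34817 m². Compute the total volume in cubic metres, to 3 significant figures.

1 mm over 1 m² is 1 L, so volume = 18.89 × 34817 = 657693.13 L = 658 m³.

658 cubic metres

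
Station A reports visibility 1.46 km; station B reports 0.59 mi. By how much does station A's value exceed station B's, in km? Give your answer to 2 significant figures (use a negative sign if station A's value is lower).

station B: 0.59 SM = 0.9495 km.
Difference: 1.4600 − 0.9495 = 0.51 km.

0.51 km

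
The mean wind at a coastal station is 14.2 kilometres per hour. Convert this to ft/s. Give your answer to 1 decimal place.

12.9 ft/s

1 km/h = 0.911344 ft/s, so 14.2 × 0.911344 = 12.9 ft/s.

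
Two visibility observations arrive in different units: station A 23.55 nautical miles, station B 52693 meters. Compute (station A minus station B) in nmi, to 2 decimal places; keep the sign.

station B: 52693 m = 28.4519 nmi.
Difference: 23.5500 − 28.4519 = -4.90 nmi.

-4.90 nmi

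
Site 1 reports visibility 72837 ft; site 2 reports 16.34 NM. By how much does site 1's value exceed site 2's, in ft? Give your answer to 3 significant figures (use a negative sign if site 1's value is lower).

site 2: 16.34 nmi = 99283.73 ft.
Difference: 72837.00 − 99283.73 = -26400 ft.

-26400 ft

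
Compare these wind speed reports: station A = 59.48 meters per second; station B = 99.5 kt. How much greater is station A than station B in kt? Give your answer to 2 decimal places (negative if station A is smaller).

16.12 kt

station A: 59.48 m/s = 115.6199 kt.
Difference: 115.6199 − 99.5000 = 16.12 kt.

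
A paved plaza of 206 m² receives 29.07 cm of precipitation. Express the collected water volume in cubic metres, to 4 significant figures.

Depth: 29.07 cm × 10 = 290.7 mm.
1 mm over 1 m² is 1 L, so volume = 290.7 × 206 = 59884.2 L = 59.88 m³.

59.88 cubic metres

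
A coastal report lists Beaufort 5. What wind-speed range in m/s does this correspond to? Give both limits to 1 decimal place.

Beaufort 5 (fresh breeze) spans 8.0–10.7 m/s.

8.0 to 10.7 m/s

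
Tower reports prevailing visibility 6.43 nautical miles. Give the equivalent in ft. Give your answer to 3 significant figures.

1 nmi = 6076.12 ft, so 6.43 × 6076.12 = 39100 ft.

39100 ft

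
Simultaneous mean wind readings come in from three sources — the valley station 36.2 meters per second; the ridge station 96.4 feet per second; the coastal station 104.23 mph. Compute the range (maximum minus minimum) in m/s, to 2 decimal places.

the ridge station: 96.4 ft/s = 29.3827 m/s.
the coastal station: 104.23 mph = 46.5950 m/s.
Spread: 46.5950 − 29.3827 = 17.21 m/s.

17.21 m/s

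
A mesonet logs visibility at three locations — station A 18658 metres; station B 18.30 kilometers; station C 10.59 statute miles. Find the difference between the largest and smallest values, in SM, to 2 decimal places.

1.00 SM

station A: 18658 m = 11.5935 SM.
station B: 18.30 km = 11.3711 SM.
Spread: 11.5935 − 10.5900 = 1.00 SM.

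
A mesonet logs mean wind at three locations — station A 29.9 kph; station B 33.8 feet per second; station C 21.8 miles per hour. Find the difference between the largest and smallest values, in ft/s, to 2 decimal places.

6.55 ft/s

station A: 29.9 km/h = 27.2492 ft/s.
station C: 21.8 mph = 31.9733 ft/s.
Spread: 33.8000 − 27.2492 = 6.55 ft/s.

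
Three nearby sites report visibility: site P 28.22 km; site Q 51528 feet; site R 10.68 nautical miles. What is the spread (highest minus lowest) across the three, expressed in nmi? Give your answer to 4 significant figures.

site P: 28.22 km = 15.23758 nmi.
site Q: 51528 ft = 8.48042 nmi.
Spread: 15.23758 − 8.48042 = 6.757 nmi.

6.757 nmi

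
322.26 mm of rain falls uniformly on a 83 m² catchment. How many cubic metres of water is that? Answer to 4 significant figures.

26.75 cubic metres

1 mm over 1 m² is 1 L, so volume = 322.26 × 83 = 26747.58 L = 26.75 m³.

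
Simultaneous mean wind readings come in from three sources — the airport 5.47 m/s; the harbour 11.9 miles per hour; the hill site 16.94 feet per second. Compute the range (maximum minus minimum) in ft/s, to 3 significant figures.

the airport: 5.47 m/s = 17.9462 ft/s.
the harbour: 11.9 mph = 17.4533 ft/s.
Spread: 17.9462 − 16.9400 = 1.01 ft/s.

1.01 ft/s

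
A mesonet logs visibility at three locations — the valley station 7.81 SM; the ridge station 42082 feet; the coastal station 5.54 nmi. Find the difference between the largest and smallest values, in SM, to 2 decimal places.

1.59 SM

the ridge station: 42082 ft = 7.9701 SM.
the coastal station: 5.54 nmi = 6.3753 SM.
Spread: 7.9701 − 6.3753 = 1.59 SM.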